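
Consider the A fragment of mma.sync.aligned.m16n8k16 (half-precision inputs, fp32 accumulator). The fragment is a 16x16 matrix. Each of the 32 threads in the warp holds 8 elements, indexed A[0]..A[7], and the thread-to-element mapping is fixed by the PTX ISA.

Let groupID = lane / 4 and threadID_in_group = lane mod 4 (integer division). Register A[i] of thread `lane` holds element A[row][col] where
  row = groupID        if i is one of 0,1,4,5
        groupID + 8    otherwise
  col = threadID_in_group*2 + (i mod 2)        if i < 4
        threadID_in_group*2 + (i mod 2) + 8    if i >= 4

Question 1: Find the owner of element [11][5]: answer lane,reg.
14,3

r: 11->gid=3,r8=1  c: 5->c8=0,tid=2,i&1=1
L=3*4+2=14  i=0*4+1*2+1=3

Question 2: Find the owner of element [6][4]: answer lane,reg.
r:6=>grp=6,rB=0  c:4=>cB=0,tig=2,lo=0
L=6*4+2=26  i=0*4+0*2+0=0

26,0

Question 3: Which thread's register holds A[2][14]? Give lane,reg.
11,4

r:2=>grp=2,rB=0  c:14=>cB=1,tig=3,lo=0
L=2*4+3=11  i=1*4+0*2+0=4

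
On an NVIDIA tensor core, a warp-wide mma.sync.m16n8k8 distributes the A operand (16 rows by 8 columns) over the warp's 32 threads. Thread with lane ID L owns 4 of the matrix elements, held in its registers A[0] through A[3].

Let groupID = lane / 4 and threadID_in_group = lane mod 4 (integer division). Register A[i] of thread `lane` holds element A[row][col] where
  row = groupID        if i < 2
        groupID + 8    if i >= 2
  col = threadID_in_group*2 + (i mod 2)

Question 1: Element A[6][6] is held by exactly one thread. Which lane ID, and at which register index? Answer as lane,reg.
r=6⇒gr=6,Rb=0  c=6⇒th=3,odd=0
L=6*4+3=27  i=0*2+0=0

27,0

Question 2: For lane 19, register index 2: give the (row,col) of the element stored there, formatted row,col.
L=19⇒gr=19>>2=4, th=19&3=3
[2]⇒row 4+8=12  col 3·2+0=6

12,6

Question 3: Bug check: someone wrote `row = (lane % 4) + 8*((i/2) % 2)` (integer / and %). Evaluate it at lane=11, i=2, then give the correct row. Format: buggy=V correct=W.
buggy=11 correct=10

`(lane % 4) + 8*((i/2) % 2)`[11,2]→11
lane 11→11/4=2, 11 mod 4=3
i=2  r:2+8→10  c:2·3+0→6
row: 11 vs 10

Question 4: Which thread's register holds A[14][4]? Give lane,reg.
26,2

r=14->g=6,rb=1  c=4->t=2,b0=0
L=6*4+2=26  i=1*2+0=2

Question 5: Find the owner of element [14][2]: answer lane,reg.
25,2

r:14=>grp=6,rB=1  c:2=>tig=1,lo=0
L=6*4+1=25  i=1*2+0=2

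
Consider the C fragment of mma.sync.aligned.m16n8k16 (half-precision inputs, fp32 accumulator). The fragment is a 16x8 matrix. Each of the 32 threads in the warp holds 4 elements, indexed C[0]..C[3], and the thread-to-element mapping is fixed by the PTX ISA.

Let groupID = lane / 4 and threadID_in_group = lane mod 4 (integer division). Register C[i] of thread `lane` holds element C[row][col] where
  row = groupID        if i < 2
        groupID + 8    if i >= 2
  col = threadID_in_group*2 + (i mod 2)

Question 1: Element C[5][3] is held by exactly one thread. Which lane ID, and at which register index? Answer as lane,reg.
21,1

r=5→G=5,rhi=0  c=3→T=1,p=1
L=5*4+1=21  i=0*2+1=1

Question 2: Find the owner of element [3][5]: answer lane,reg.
14,1

r=3->g=3,rb=0  c=5->t=2,b0=1
L=3*4+2=14  i=0*2+1=1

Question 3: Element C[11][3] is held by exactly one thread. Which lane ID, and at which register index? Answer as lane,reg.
13,3

r=11⇒gr=3,Rb=1  c=3⇒th=1,odd=1
L=3*4+1=13  i=1*2+1=3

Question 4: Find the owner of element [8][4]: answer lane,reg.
2,2

r: 8->gid=0,r8=1  c: 4->tid=2,i&1=0
L=0*4+2=2  i=1*2+0=2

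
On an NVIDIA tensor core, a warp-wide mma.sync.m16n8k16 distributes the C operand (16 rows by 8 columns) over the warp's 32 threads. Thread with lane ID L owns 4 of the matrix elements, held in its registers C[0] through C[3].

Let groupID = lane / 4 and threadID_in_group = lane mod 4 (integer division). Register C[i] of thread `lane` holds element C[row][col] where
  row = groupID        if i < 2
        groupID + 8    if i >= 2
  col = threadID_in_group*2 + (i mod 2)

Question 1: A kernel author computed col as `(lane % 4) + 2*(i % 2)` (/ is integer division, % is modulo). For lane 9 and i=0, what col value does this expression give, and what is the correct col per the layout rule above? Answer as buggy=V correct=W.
buggy=1 correct=2

`(lane % 4) + 2*(i % 2)`[9,0]⇒1
lane 9: gr=2 (9/4), th=1 (9%4)
i=0: r=2+0=2, c=1*2+0=2
col: 1 vs 2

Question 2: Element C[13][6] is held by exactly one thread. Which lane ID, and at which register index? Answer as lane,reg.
23,2

r=13->g=5,rb=1  c=6->t=3,b0=0
L=5*4+3=23  i=1*2+0=2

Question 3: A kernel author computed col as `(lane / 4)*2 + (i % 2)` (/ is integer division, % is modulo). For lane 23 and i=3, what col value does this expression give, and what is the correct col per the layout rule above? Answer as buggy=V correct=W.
buggy=11 correct=7

`(lane / 4)*2 + (i % 2)`[23,3]->11
lane 23: gid=5 (23/4), tid=3 (23%4)
i=3: r=5+8=13, c=3*2+1=7
col: 11 vs 7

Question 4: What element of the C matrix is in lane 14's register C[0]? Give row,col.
L=14->gid=14>>2=3, tid=14&3=2
[0]->row 3+0=3  col 2·2+0=4

3,4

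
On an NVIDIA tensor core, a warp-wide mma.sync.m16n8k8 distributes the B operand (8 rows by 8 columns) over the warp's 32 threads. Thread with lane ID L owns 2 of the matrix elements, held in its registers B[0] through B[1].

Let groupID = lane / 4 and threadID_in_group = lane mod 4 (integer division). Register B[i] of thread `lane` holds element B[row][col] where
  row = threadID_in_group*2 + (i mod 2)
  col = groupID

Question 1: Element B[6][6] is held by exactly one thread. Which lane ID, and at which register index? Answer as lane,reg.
27,0

c=6->g=6  r=6->t=3,b0=0
L=6*4+3=27  i=0=0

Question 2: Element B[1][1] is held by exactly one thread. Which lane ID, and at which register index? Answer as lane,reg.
c=1→G=1  r=1→T=0,p=1
L=1*4+0=4  i=1=1

4,1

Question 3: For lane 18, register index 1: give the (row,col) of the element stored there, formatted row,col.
5,4

L=18=>grp=18>>2=4, tig=18&3=2
[1]=>row 2·2+1=5  col grp=4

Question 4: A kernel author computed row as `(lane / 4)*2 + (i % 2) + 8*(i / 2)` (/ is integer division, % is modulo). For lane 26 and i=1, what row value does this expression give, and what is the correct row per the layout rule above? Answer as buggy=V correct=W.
buggy=13 correct=5

`(lane / 4)*2 + (i % 2) + 8*(i / 2)`[26,1]=>13
L=26=>grp=26>>2=6, tig=26&3=2
[1]=>row 2·2+1=5  col grp=6
row: 13 vs 5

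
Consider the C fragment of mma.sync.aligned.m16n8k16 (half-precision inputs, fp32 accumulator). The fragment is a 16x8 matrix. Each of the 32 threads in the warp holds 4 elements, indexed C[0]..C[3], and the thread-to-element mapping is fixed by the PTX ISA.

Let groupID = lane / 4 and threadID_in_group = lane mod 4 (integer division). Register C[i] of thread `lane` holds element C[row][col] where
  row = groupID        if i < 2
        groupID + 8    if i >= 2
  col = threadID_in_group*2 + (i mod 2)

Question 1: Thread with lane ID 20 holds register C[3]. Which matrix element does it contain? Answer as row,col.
20: G=5,T=0
[3] (5+8,0*2+1) = (13,1)

13,1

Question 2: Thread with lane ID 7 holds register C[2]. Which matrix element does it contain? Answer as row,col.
9,6

lane 7: g=1 (7/4), t=3 (7%4)
i=2: r=1+8=9, c=3*2+0=6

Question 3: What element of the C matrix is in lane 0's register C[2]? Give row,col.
8,0

0: G=0,T=0
[2] (0+8,0*2+0) = (8,0)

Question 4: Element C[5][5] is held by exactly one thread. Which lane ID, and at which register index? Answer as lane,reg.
22,1

r=5→G=5,rhi=0  c=5→T=2,p=1
L=5*4+2=22  i=0*2+1=1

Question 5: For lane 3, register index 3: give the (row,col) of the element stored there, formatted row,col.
8,7

lane 3=>3/4=0, 3 mod 4=3
i=3  r:0+8=>8  c:2·3+1=>7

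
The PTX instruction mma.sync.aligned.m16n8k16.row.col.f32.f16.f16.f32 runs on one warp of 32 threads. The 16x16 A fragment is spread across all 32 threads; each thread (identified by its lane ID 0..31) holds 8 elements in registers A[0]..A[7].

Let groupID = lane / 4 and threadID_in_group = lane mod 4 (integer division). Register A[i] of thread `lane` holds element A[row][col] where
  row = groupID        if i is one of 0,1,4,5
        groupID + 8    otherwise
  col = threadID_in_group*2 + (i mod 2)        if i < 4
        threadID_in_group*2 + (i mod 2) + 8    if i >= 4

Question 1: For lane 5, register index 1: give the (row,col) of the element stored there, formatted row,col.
1,3

lane 5: gid=1 (5/4), tid=1 (5%4)
i=1: r=1+0=1, c=1*2+1+0=3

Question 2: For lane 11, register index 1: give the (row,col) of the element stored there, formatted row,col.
2,7

lane 11⇒11/4=2, 11 mod 4=3
i=1  r:2+0⇒2  c:2·3+1+0⇒7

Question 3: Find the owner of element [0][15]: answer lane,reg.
3,5

r:0=>grp=0,rB=0  c:15=>cB=1,tig=3,lo=1
L=0*4+3=3  i=1*4+0*2+1=5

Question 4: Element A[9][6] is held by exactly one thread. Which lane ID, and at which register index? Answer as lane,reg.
r:9=>grp=1,rB=1  c:6=>cB=0,tig=3,lo=0
L=1*4+3=7  i=0*4+1*2+0=2

7,2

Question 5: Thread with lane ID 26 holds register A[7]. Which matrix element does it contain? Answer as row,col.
14,13

lane 26: grp=6 (26/4), tig=2 (26%4)
i=7: r=6+8=14, c=2*2+1+8=13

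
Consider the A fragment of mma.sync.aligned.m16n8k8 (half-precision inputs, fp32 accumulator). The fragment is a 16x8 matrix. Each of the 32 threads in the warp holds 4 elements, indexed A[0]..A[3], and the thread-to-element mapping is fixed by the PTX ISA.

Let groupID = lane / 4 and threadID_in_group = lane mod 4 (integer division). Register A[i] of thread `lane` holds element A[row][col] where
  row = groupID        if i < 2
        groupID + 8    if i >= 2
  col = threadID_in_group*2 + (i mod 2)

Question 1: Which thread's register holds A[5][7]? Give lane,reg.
r:5=>grp=5,rB=0  c:7=>tig=3,lo=1
L=5*4+3=23  i=0*2+1=1

23,1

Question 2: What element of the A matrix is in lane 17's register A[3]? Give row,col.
L=17→G=17>>2=4, T=17&3=1
[3]→row 4+8=12  col 1·2+1=3

12,3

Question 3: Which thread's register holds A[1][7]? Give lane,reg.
r=1⇒gr=1,Rb=0  c=7⇒th=3,odd=1
L=1*4+3=7  i=0*2+1=1

7,1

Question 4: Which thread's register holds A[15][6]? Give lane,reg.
31,2

r: 15->gid=7,r8=1  c: 6->tid=3,i&1=0
L=7*4+3=31  i=1*2+0=2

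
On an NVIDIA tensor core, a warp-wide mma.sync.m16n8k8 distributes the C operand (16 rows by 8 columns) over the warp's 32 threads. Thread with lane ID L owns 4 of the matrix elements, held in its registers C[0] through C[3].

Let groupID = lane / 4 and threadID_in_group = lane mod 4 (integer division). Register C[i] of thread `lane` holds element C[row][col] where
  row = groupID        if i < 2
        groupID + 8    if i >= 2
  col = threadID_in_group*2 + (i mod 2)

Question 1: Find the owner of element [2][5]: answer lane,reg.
10,1

r=2⇒gr=2,Rb=0  c=5⇒th=2,odd=1
L=2*4+2=10  i=0*2+1=1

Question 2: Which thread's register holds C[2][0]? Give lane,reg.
r=2→G=2,rhi=0  c=0→T=0,p=0
L=2*4+0=8  i=0*2+0=0

8,0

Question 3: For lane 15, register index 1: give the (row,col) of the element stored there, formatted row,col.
3,7

lane 15: gr=3 (15/4), th=3 (15%4)
i=1: r=3+0=3, c=3*2+1=7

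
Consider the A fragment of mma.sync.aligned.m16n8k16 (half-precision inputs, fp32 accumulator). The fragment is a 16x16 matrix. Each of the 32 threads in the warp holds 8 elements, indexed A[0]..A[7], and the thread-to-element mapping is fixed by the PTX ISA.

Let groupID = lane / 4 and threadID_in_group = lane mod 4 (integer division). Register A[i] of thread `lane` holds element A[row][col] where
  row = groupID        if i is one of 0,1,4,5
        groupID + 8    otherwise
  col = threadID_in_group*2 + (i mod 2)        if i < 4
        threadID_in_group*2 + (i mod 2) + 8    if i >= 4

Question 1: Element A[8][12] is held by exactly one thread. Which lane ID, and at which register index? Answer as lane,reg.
r=8→G=0,rhi=1  c=12→chi=1,T=2,p=0
L=0*4+2=2  i=1*4+1*2+0=6

2,6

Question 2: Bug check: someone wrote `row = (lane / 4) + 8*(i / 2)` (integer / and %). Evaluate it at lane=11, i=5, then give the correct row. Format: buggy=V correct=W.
`(lane / 4) + 8*(i / 2)`[11,5]->18
lane 11->11/4=2, 11 mod 4=3
i=5  r:2+0->2  c:2·3+1+8->15
row: 18 vs 2

buggy=18 correct=2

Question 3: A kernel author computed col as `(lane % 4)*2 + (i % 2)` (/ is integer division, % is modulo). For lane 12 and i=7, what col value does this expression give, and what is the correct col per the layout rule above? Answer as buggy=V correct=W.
buggy=1 correct=9

`(lane % 4)*2 + (i % 2)`[12,7]->1
L=12->g=12>>2=3, t=12&3=0
[7]->row 3+8=11  col 0·2+1+8=9
col: 1 vs 9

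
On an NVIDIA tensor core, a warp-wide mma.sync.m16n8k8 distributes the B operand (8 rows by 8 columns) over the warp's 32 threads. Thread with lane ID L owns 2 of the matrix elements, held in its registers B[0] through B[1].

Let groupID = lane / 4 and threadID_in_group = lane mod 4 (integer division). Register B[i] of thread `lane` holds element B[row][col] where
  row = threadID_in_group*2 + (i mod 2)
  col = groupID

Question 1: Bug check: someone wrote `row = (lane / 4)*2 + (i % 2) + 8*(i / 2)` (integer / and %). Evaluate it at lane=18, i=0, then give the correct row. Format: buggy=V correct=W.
`(lane / 4)*2 + (i % 2) + 8*(i / 2)`[18,0]->8
L=18->g=18>>2=4, t=18&3=2
[0]->row 2·2+0=4  col g=4
row: 8 vs 4

buggy=8 correct=4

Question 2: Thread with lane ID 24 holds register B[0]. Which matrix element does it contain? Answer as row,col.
0,6

24: gid=6,tid=0
[0] (0*2+0,6) = (0,6)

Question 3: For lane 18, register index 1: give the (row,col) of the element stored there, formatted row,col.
5,4

L=18->g=18>>2=4, t=18&3=2
[1]->row 2·2+1=5  col g=4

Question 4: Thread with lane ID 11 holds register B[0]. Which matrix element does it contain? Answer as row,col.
11: gr=2,th=3
[0] (3*2+0,2) = (6,2)

6,2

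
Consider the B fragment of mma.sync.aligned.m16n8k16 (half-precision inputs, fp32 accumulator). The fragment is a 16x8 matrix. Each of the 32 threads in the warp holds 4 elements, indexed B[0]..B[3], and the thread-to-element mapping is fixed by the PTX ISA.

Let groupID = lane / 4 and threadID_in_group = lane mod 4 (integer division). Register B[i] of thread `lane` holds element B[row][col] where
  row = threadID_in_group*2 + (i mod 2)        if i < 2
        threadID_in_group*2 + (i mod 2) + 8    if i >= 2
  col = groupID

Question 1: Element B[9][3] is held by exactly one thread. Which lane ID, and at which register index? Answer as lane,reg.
12,3

c: 3->gid=3  r: 9->r8=1,tid=0,i&1=1
L=3*4+0=12  i=1*2+1=3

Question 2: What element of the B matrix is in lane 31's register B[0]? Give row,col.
31: g=7,t=3
[0] (3*2+0+0,7) = (6,7)

6,7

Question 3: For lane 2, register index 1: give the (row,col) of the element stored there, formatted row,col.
lane 2: g=0 (2/4), t=2 (2%4)
i=1: r=2*2+1+0=5, c=g=0

5,0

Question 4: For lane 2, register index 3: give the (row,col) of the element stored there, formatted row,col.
13,0

L=2->gid=2>>2=0, tid=2&3=2
[3]->row 2·2+1+8=13  col gid=0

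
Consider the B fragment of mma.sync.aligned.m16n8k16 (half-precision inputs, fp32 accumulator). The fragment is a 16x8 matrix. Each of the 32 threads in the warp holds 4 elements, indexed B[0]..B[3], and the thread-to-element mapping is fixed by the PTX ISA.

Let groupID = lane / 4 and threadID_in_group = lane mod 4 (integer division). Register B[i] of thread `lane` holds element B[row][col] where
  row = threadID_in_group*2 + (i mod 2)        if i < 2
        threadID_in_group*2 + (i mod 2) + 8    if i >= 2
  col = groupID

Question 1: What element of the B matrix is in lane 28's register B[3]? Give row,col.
9,7

28: gid=7,tid=0
[3] (0*2+1+8,7) = (9,7)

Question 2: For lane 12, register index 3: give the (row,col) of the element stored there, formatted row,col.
9,3

L=12->g=12>>2=3, t=12&3=0
[3]->row 0·2+1+8=9  col g=3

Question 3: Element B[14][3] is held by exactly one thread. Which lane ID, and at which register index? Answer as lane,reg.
c:3=>grp=3  r:14=>rB=1,tig=3,lo=0
L=3*4+3=15  i=1*2+0=2

15,2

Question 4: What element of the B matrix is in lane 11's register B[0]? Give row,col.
lane 11⇒11/4=2, 11 mod 4=3
i=0  r:2·3+0+0⇒6  c:2

6,2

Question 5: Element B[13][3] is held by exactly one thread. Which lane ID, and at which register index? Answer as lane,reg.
c=3->g=3  r=13->rb=1,t=2,b0=1
L=3*4+2=14  i=1*2+1=3

14,3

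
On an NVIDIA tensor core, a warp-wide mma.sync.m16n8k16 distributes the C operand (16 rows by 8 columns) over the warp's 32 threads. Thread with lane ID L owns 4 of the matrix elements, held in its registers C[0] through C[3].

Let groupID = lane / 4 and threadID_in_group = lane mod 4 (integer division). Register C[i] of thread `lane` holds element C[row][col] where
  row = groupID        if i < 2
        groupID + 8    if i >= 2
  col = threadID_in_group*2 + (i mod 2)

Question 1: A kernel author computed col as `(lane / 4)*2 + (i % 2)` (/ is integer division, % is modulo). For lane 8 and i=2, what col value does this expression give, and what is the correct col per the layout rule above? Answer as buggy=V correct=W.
buggy=4 correct=0

`(lane / 4)*2 + (i % 2)`[8,2]⇒4
lane 8: gr=2 (8/4), th=0 (8%4)
i=2: r=2+8=10, c=0*2+0=0
col: 4 vs 0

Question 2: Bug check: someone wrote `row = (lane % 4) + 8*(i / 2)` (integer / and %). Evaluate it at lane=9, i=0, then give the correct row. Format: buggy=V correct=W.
buggy=1 correct=2

`(lane % 4) + 8*(i / 2)`[9,0]=>1
lane 9: grp=2 (9/4), tig=1 (9%4)
i=0: r=2+0=2, c=1*2+0=2
row: 1 vs 2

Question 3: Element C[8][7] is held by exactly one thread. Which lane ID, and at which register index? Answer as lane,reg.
3,3

r=8->g=0,rb=1  c=7->t=3,b0=1
L=0*4+3=3  i=1*2+1=3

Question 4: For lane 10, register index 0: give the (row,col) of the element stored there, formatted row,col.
L=10⇒gr=10>>2=2, th=10&3=2
[0]⇒row 2+0=2  col 2·2+0=4

2,4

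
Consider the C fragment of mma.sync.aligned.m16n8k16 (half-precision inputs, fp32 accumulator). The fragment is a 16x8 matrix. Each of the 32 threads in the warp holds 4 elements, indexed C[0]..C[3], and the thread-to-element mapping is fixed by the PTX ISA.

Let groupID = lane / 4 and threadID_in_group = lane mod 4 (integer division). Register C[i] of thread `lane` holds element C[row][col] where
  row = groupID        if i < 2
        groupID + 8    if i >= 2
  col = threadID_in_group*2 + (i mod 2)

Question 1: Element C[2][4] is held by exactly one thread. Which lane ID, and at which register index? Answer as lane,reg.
10,0

r:2=>grp=2,rB=0  c:4=>tig=2,lo=0
L=2*4+2=10  i=0*2+0=0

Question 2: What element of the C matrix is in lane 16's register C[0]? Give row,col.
lane 16⇒16/4=4, 16 mod 4=0
i=0  r:4+0⇒4  c:2·0+0⇒0

4,0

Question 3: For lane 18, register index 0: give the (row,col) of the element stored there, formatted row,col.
L=18→G=18>>2=4, T=18&3=2
[0]→row 4+0=4  col 2·2+0=4

4,4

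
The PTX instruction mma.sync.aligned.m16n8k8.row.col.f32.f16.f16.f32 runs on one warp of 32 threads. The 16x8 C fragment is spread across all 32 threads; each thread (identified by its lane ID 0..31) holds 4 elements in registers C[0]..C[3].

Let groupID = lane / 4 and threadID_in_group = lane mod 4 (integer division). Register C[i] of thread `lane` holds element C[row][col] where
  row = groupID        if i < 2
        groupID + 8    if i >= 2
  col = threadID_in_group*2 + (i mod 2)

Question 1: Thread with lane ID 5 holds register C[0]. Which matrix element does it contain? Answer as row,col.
lane 5: gid=1 (5/4), tid=1 (5%4)
i=0: r=1+0=1, c=1*2+0=2

1,2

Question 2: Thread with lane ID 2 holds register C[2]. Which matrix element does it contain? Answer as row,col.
2: grp=0,tig=2
[2] (0+8,2*2+0) = (8,4)

8,4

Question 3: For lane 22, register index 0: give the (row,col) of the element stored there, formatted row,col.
22: G=5,T=2
[0] (5+0,2*2+0) = (5,4)

5,4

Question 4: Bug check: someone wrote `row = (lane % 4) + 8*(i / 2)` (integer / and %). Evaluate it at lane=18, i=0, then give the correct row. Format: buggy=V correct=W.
`(lane % 4) + 8*(i / 2)`[18,0]->2
L=18->g=18>>2=4, t=18&3=2
[0]->row 4+0=4  col 2·2+0=4
row: 2 vs 4

buggy=2 correct=4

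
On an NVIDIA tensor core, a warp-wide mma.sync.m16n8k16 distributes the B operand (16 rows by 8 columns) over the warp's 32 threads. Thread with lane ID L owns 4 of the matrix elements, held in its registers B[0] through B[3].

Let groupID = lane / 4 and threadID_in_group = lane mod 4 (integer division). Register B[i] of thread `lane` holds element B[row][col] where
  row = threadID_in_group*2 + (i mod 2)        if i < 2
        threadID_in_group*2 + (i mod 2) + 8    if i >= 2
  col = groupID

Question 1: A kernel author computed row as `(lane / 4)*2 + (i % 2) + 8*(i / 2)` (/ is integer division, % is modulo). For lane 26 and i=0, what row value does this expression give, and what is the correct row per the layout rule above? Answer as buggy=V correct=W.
`(lane / 4)*2 + (i % 2) + 8*(i / 2)`[26,0]⇒12
L=26⇒gr=26>>2=6, th=26&3=2
[0]⇒row 2·2+0+0=4  col gr=6
row: 12 vs 4

buggy=12 correct=4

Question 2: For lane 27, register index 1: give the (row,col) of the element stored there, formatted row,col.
27: g=6,t=3
[1] (3*2+1+0,6) = (7,6)

7,6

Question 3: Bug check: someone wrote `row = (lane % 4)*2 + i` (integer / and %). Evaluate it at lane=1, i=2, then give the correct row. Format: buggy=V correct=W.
buggy=4 correct=10

`(lane % 4)*2 + i`[1,2]->4
1: gid=0,tid=1
[2] (1*2+0+8,0) = (10,0)
row: 4 vs 10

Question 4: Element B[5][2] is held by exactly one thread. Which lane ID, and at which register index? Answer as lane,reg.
10,1

c=2→G=2  r=5→rhi=0,T=2,p=1
L=2*4+2=10  i=0*2+1=1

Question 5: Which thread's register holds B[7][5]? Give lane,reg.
23,1

c=5→G=5  r=7→rhi=0,T=3,p=1
L=5*4+3=23  i=0*2+1=1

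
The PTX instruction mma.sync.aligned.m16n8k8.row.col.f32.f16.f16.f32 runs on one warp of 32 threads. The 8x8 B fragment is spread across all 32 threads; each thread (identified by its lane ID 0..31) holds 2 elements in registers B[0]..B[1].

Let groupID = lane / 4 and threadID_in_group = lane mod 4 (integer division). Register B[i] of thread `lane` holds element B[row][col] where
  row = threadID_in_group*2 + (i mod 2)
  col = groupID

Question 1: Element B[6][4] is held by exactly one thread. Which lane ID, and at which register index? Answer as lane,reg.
c=4->g=4  r=6->t=3,b0=0
L=4*4+3=19  i=0=0

19,0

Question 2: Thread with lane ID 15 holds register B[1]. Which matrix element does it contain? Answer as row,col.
L=15=>grp=15>>2=3, tig=15&3=3
[1]=>row 3·2+1=7  col grp=3

7,3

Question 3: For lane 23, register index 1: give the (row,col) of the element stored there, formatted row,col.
23: grp=5,tig=3
[1] (3*2+1,5) = (7,5)

7,5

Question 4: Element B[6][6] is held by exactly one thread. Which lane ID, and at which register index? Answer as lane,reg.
27,0

c=6->g=6  r=6->t=3,b0=0
L=6*4+3=27  i=0=0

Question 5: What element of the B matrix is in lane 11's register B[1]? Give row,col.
lane 11: gid=2 (11/4), tid=3 (11%4)
i=1: r=3*2+1=7, c=gid=2

7,2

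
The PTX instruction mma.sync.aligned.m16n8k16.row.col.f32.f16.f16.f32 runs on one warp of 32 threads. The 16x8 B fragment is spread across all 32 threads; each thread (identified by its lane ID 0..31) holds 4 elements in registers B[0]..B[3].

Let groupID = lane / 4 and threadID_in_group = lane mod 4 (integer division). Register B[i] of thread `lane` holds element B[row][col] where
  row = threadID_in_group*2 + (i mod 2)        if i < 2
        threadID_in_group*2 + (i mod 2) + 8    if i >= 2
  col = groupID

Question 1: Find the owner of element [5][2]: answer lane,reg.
c:2=>grp=2  r:5=>rB=0,tig=2,lo=1
L=2*4+2=10  i=0*2+1=1

10,1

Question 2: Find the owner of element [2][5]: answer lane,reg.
c=5→G=5  r=2→rhi=0,T=1,p=0
L=5*4+1=21  i=0*2+0=0

21,0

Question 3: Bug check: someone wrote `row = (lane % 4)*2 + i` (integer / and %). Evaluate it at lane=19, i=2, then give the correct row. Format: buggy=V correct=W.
`(lane % 4)*2 + i`[19,2]→8
lane 19: G=4 (19/4), T=3 (19%4)
i=2: r=3*2+0+8=14, c=G=4
row: 8 vs 14

buggy=8 correct=14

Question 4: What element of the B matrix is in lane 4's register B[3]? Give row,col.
lane 4->4/4=1, 4 mod 4=0
i=3  r:2·0+1+8->9  c:1

9,1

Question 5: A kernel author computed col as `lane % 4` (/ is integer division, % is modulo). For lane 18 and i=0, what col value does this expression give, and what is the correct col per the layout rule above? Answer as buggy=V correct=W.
buggy=2 correct=4

`lane % 4`[18,0]⇒2
L=18⇒gr=18>>2=4, th=18&3=2
[0]⇒row 2·2+0+0=4  col gr=4
col: 2 vs 4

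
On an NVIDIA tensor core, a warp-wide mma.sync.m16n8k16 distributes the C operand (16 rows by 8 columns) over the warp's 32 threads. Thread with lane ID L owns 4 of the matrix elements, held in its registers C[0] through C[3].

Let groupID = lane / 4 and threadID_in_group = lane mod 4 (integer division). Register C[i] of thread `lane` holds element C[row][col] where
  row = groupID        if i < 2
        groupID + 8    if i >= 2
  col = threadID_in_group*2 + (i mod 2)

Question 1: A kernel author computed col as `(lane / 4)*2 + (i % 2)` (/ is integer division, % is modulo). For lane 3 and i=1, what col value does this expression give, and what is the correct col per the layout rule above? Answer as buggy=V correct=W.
buggy=1 correct=7

`(lane / 4)*2 + (i % 2)`[3,1]=>1
lane 3: grp=0 (3/4), tig=3 (3%4)
i=1: r=0+0=0, c=3*2+1=7
col: 1 vs 7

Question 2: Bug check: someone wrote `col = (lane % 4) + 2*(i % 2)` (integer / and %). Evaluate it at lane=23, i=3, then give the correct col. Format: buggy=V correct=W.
buggy=5 correct=7

`(lane % 4) + 2*(i % 2)`[23,3]->5
lane 23->23/4=5, 23 mod 4=3
i=3  r:5+8->13  c:2·3+1->7
col: 5 vs 7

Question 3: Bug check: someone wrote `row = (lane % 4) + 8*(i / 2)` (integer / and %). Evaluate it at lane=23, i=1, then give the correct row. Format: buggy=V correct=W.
`(lane % 4) + 8*(i / 2)`[23,1]->3
lane 23: g=5 (23/4), t=3 (23%4)
i=1: r=5+0=5, c=3*2+1=7
row: 3 vs 5

buggy=3 correct=5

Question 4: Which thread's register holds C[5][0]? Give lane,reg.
20,0

r:5=>grp=5,rB=0  c:0=>tig=0,lo=0
L=5*4+0=20  i=0*2+0=0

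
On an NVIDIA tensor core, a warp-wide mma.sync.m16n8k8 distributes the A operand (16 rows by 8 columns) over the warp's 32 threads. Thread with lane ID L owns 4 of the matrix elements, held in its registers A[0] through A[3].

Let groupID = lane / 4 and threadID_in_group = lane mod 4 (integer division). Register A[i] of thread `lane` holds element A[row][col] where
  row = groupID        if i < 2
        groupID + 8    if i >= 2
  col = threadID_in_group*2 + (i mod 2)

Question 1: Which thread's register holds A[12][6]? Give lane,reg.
19,2

r=12⇒gr=4,Rb=1  c=6⇒th=3,odd=0
L=4*4+3=19  i=1*2+0=2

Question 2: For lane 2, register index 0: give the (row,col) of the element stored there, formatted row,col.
L=2->g=2>>2=0, t=2&3=2
[0]->row 0+0=0  col 2·2+0=4

0,4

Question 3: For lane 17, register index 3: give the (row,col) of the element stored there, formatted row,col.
L=17⇒gr=17>>2=4, th=17&3=1
[3]⇒row 4+8=12  col 1·2+1=3

12,3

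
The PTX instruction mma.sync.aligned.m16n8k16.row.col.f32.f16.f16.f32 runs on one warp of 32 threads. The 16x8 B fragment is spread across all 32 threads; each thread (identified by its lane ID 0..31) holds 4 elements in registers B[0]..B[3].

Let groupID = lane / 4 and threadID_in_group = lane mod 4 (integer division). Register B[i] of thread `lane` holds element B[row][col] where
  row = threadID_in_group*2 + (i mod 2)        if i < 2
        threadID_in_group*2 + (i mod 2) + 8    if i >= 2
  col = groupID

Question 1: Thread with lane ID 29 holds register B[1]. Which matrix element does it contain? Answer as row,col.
3,7

lane 29: gr=7 (29/4), th=1 (29%4)
i=1: r=1*2+1+0=3, c=gr=7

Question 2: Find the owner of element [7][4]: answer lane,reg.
19,1

c:4=>grp=4  r:7=>rB=0,tig=3,lo=1
L=4*4+3=19  i=0*2+1=1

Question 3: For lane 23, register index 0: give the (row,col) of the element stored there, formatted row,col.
L=23->g=23>>2=5, t=23&3=3
[0]->row 3·2+0+0=6  col g=5

6,5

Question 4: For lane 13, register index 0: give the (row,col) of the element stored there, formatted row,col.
L=13=>grp=13>>2=3, tig=13&3=1
[0]=>row 1·2+0+0=2  col grp=3

2,3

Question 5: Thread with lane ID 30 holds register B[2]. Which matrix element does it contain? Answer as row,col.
30: gr=7,th=2
[2] (2*2+0+8,7) = (12,7)

12,7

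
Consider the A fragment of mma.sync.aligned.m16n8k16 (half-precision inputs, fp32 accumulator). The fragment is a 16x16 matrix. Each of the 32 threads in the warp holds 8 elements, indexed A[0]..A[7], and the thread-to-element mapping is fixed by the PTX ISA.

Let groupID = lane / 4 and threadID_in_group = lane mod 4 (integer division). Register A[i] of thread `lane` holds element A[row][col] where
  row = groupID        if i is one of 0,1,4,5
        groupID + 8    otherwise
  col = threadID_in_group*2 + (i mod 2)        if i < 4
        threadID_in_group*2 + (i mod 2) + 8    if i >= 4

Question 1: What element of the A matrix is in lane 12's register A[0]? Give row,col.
3,0

lane 12⇒12/4=3, 12 mod 4=0
i=0  r:3+0⇒3  c:2·0+0+0⇒0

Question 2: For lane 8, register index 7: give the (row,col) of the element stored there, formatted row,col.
10,9

lane 8->8/4=2, 8 mod 4=0
i=7  r:2+8->10  c:2·0+1+8->9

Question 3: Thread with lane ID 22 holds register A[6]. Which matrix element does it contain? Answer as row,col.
L=22⇒gr=22>>2=5, th=22&3=2
[6]⇒row 5+8=13  col 2·2+0+8=12

13,12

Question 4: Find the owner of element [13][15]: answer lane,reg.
r=13→G=5,rhi=1  c=15→chi=1,T=3,p=1
L=5*4+3=23  i=1*4+1*2+1=7

23,7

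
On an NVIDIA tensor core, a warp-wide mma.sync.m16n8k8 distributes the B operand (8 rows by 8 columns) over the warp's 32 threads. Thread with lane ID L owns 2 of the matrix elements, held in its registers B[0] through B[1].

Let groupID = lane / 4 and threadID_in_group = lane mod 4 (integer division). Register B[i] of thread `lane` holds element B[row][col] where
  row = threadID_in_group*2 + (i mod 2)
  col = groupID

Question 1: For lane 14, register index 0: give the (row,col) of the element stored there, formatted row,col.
4,3

lane 14->14/4=3, 14 mod 4=2
i=0  r:2·2+0->4  c:3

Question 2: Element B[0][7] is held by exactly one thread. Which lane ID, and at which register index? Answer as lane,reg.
c: 7->gid=7  r: 0->tid=0,i&1=0
L=7*4+0=28  i=0=0

28,0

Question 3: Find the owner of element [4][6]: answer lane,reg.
26,0

c: 6->gid=6  r: 4->tid=2,i&1=0
L=6*4+2=26  i=0=0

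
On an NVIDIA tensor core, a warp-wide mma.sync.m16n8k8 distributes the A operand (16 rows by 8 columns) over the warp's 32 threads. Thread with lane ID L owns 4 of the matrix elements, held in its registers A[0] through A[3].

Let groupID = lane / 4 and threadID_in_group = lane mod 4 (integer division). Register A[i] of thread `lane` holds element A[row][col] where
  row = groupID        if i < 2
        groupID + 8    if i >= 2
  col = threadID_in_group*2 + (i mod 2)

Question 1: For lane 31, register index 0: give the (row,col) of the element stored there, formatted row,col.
lane 31->31/4=7, 31 mod 4=3
i=0  r:7+0->7  c:2·3+0->6

7,6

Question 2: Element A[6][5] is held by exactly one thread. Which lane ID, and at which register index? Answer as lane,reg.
r=6⇒gr=6,Rb=0  c=5⇒th=2,odd=1
L=6*4+2=26  i=0*2+1=1

26,1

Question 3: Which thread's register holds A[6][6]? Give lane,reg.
r:6=>grp=6,rB=0  c:6=>tig=3,lo=0
L=6*4+3=27  i=0*2+0=0

27,0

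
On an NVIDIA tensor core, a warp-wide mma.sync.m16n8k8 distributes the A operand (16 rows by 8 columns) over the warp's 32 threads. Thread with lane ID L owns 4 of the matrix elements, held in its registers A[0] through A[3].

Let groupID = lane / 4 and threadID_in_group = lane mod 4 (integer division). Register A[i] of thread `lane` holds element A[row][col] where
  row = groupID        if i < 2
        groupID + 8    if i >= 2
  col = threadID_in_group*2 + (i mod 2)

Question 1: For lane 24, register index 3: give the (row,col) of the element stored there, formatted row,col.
14,1

lane 24: gr=6 (24/4), th=0 (24%4)
i=3: r=6+8=14, c=0*2+1=1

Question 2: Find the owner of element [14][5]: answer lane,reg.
r=14⇒gr=6,Rb=1  c=5⇒th=2,odd=1
L=6*4+2=26  i=1*2+1=3

26,3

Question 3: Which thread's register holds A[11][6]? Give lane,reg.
15,2

r=11->g=3,rb=1  c=6->t=3,b0=0
L=3*4+3=15  i=1*2+0=2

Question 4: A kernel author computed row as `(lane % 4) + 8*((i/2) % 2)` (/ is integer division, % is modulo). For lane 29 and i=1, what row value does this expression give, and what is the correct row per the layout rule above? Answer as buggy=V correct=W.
buggy=1 correct=7

`(lane % 4) + 8*((i/2) % 2)`[29,1]=>1
L=29=>grp=29>>2=7, tig=29&3=1
[1]=>row 7+0=7  col 1·2+1=3
row: 1 vs 7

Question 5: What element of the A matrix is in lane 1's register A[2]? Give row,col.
lane 1→1/4=0, 1 mod 4=1
i=2  r:0+8→8  c:2·1+0→2

8,2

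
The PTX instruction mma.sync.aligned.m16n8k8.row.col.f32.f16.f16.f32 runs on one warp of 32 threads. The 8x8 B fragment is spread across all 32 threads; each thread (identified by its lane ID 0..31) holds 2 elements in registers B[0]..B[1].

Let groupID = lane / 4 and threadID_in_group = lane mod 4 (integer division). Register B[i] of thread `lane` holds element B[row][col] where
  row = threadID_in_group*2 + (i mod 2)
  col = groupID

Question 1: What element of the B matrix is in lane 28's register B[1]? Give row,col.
1,7

lane 28→28/4=7, 28 mod 4=0
i=1  r:2·0+1→1  c:7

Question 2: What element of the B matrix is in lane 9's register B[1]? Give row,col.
9: gr=2,th=1
[1] (1*2+1,2) = (3,2)

3,2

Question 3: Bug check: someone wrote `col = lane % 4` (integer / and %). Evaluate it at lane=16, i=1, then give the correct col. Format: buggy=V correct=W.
`lane % 4`[16,1]→0
lane 16: G=4 (16/4), T=0 (16%4)
i=1: r=0*2+1=1, c=G=4
col: 0 vs 4

buggy=0 correct=4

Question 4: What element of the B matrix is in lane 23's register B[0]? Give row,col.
6,5

lane 23→23/4=5, 23 mod 4=3
i=0  r:2·3+0→6  c:5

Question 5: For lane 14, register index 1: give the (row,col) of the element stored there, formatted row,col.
14: gid=3,tid=2
[1] (2*2+1,3) = (5,3)

5,3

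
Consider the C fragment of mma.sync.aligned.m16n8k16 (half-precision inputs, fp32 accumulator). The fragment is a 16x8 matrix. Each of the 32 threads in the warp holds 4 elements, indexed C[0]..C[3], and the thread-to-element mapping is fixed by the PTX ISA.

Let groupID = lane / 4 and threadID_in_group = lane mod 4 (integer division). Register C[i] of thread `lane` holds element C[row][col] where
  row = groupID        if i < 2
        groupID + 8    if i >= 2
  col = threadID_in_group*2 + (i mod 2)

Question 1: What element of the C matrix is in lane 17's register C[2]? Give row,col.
lane 17: g=4 (17/4), t=1 (17%4)
i=2: r=4+8=12, c=1*2+0=2

12,2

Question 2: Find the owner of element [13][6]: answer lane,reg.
r: 13->gid=5,r8=1  c: 6->tid=3,i&1=0
L=5*4+3=23  i=1*2+0=2

23,2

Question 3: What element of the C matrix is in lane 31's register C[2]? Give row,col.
15,6

lane 31: g=7 (31/4), t=3 (31%4)
i=2: r=7+8=15, c=3*2+0=6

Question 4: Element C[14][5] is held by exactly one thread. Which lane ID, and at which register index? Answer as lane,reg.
26,3

r=14→G=6,rhi=1  c=5→T=2,p=1
L=6*4+2=26  i=1*2+1=3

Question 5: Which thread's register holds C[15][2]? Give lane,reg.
r=15→G=7,rhi=1  c=2→T=1,p=0
L=7*4+1=29  i=1*2+0=2

29,2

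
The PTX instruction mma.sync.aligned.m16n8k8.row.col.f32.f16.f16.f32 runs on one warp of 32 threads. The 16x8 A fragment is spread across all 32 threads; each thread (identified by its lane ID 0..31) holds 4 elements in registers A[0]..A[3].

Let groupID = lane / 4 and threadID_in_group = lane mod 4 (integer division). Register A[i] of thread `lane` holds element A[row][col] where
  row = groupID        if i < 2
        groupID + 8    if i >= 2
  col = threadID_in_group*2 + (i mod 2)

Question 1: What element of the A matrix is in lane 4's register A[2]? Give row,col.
lane 4: gid=1 (4/4), tid=0 (4%4)
i=2: r=1+8=9, c=0*2+0=0

9,0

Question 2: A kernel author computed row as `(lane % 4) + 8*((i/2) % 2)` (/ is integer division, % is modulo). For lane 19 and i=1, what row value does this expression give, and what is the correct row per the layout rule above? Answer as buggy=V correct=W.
`(lane % 4) + 8*((i/2) % 2)`[19,1]->3
19: g=4,t=3
[1] (4+0,3*2+1) = (4,7)
row: 3 vs 4

buggy=3 correct=4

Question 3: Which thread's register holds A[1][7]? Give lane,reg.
7,1

r=1→G=1,rhi=0  c=7→T=3,p=1
L=1*4+3=7  i=0*2+1=1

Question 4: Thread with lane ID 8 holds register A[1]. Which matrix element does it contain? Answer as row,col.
2,1

8: G=2,T=0
[1] (2+0,0*2+1) = (2,1)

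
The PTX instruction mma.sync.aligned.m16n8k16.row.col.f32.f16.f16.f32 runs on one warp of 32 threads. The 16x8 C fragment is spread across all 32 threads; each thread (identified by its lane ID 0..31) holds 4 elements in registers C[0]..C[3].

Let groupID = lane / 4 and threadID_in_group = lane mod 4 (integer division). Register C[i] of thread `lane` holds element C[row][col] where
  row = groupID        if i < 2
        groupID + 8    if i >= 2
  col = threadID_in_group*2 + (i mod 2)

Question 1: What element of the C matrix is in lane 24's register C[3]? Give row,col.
14,1

24: g=6,t=0
[3] (6+8,0*2+1) = (14,1)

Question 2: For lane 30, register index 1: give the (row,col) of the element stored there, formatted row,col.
lane 30->30/4=7, 30 mod 4=2
i=1  r:7+0->7  c:2·2+1->5

7,5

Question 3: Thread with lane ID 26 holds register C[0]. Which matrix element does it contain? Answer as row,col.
26: g=6,t=2
[0] (6+0,2*2+0) = (6,4)

6,4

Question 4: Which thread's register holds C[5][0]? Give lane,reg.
r:5=>grp=5,rB=0  c:0=>tig=0,lo=0
L=5*4+0=20  i=0*2+0=0

20,0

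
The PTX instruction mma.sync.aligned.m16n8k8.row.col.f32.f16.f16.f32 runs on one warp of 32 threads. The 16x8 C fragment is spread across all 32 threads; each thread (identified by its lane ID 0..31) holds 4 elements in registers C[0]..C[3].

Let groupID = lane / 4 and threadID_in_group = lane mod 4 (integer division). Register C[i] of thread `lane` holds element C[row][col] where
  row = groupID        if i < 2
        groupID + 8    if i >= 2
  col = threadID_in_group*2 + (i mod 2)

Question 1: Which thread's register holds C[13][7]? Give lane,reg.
r:13=>grp=5,rB=1  c:7=>tig=3,lo=1
L=5*4+3=23  i=1*2+1=3

23,3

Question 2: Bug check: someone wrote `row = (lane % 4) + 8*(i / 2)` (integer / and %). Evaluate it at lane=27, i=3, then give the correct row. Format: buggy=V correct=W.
`(lane % 4) + 8*(i / 2)`[27,3]->11
lane 27->27/4=6, 27 mod 4=3
i=3  r:6+8->14  c:2·3+1->7
row: 11 vs 14

buggy=11 correct=14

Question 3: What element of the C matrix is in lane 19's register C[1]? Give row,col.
lane 19->19/4=4, 19 mod 4=3
i=1  r:4+0->4  c:2·3+1->7

4,7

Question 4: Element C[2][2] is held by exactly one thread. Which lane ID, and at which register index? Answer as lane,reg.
9,0

r=2⇒gr=2,Rb=0  c=2⇒th=1,odd=0
L=2*4+1=9  i=0*2+0=0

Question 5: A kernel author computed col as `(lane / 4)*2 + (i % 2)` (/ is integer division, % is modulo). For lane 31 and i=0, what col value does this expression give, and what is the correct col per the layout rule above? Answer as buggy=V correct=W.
buggy=14 correct=6

`(lane / 4)*2 + (i % 2)`[31,0]⇒14
lane 31⇒31/4=7, 31 mod 4=3
i=0  r:7+0⇒7  c:2·3+0⇒6
col: 14 vs 6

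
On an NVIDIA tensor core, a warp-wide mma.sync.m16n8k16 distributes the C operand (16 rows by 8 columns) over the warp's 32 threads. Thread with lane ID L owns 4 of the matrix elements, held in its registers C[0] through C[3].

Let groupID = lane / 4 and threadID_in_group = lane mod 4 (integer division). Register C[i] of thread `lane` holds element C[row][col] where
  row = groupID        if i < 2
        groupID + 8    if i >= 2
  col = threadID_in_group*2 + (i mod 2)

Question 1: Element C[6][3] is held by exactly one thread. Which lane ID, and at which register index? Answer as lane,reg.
25,1

r=6→G=6,rhi=0  c=3→T=1,p=1
L=6*4+1=25  i=0*2+1=1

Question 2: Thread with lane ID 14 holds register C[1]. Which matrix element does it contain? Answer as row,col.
3,5

lane 14: gid=3 (14/4), tid=2 (14%4)
i=1: r=3+0=3, c=2*2+1=5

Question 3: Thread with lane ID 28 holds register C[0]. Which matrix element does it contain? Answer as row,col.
7,0

lane 28: grp=7 (28/4), tig=0 (28%4)
i=0: r=7+0=7, c=0*2+0=0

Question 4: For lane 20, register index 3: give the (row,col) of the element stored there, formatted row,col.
20: gr=5,th=0
[3] (5+8,0*2+1) = (13,1)

13,1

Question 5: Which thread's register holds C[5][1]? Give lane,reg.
20,1

r=5→G=5,rhi=0  c=1→T=0,p=1
L=5*4+0=20  i=0*2+1=1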